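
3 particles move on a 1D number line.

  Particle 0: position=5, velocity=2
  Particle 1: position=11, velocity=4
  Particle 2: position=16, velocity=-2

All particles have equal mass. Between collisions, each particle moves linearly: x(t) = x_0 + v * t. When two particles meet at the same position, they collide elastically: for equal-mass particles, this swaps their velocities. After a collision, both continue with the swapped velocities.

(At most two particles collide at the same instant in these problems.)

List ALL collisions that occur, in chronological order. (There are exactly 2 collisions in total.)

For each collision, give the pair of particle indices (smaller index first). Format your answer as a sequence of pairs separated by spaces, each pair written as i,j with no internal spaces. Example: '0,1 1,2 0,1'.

Collision at t=5/6: particles 1 and 2 swap velocities; positions: p0=20/3 p1=43/3 p2=43/3; velocities now: v0=2 v1=-2 v2=4
Collision at t=11/4: particles 0 and 1 swap velocities; positions: p0=21/2 p1=21/2 p2=22; velocities now: v0=-2 v1=2 v2=4

Answer: 1,2 0,1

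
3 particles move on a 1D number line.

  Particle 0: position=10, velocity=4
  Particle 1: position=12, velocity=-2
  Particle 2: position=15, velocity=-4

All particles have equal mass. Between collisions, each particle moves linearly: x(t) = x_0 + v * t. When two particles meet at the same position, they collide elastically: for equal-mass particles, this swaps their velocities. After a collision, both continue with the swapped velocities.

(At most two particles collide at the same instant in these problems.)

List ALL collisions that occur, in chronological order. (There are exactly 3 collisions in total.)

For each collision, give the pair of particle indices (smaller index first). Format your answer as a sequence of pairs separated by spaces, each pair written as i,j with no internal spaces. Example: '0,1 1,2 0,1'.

Collision at t=1/3: particles 0 and 1 swap velocities; positions: p0=34/3 p1=34/3 p2=41/3; velocities now: v0=-2 v1=4 v2=-4
Collision at t=5/8: particles 1 and 2 swap velocities; positions: p0=43/4 p1=25/2 p2=25/2; velocities now: v0=-2 v1=-4 v2=4
Collision at t=3/2: particles 0 and 1 swap velocities; positions: p0=9 p1=9 p2=16; velocities now: v0=-4 v1=-2 v2=4

Answer: 0,1 1,2 0,1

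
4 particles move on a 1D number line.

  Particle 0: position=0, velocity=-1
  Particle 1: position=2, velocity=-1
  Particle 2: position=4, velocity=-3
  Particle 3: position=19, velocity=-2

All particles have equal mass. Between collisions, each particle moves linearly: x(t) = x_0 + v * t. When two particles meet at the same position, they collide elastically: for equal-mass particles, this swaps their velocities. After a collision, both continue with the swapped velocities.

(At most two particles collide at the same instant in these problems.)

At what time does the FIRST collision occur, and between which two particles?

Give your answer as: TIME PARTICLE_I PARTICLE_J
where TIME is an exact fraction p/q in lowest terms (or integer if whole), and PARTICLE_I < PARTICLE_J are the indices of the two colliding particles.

Pair (0,1): pos 0,2 vel -1,-1 -> not approaching (rel speed 0 <= 0)
Pair (1,2): pos 2,4 vel -1,-3 -> gap=2, closing at 2/unit, collide at t=1
Pair (2,3): pos 4,19 vel -3,-2 -> not approaching (rel speed -1 <= 0)
Earliest collision: t=1 between 1 and 2

Answer: 1 1 2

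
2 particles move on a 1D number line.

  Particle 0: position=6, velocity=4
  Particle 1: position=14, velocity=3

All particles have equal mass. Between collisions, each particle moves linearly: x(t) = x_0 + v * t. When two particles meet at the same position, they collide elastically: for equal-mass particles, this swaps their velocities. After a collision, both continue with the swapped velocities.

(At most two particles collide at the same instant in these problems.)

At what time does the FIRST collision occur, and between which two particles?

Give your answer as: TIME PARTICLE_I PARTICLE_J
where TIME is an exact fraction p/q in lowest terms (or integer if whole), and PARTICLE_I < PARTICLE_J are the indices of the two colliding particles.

Answer: 8 0 1

Derivation:
Pair (0,1): pos 6,14 vel 4,3 -> gap=8, closing at 1/unit, collide at t=8
Earliest collision: t=8 between 0 and 1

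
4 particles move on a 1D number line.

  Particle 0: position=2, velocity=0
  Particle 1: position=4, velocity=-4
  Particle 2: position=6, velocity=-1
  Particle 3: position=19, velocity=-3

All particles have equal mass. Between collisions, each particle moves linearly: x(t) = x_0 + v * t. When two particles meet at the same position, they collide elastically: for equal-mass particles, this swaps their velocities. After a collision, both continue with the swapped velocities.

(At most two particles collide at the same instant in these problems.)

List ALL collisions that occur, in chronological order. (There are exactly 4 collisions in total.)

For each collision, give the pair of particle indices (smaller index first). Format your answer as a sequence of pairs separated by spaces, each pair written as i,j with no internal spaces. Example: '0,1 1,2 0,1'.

Collision at t=1/2: particles 0 and 1 swap velocities; positions: p0=2 p1=2 p2=11/2 p3=35/2; velocities now: v0=-4 v1=0 v2=-1 v3=-3
Collision at t=4: particles 1 and 2 swap velocities; positions: p0=-12 p1=2 p2=2 p3=7; velocities now: v0=-4 v1=-1 v2=0 v3=-3
Collision at t=17/3: particles 2 and 3 swap velocities; positions: p0=-56/3 p1=1/3 p2=2 p3=2; velocities now: v0=-4 v1=-1 v2=-3 v3=0
Collision at t=13/2: particles 1 and 2 swap velocities; positions: p0=-22 p1=-1/2 p2=-1/2 p3=2; velocities now: v0=-4 v1=-3 v2=-1 v3=0

Answer: 0,1 1,2 2,3 1,2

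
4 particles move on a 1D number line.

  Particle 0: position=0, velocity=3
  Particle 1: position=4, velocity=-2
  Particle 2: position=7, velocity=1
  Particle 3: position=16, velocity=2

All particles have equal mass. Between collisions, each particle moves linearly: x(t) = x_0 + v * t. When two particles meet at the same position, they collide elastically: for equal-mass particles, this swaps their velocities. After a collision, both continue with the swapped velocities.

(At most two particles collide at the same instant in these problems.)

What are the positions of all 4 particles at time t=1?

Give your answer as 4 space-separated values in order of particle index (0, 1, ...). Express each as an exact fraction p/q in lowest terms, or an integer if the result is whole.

Answer: 2 3 8 18

Derivation:
Collision at t=4/5: particles 0 and 1 swap velocities; positions: p0=12/5 p1=12/5 p2=39/5 p3=88/5; velocities now: v0=-2 v1=3 v2=1 v3=2
Advance to t=1 (no further collisions before then); velocities: v0=-2 v1=3 v2=1 v3=2; positions = 2 3 8 18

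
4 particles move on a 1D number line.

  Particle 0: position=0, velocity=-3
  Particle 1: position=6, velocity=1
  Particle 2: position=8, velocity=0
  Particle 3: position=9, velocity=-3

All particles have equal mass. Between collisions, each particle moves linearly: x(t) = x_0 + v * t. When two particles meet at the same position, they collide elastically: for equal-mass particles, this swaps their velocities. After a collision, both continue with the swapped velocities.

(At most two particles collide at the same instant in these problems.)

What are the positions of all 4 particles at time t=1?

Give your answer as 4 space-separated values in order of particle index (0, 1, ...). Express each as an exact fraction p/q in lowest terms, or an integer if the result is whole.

Collision at t=1/3: particles 2 and 3 swap velocities; positions: p0=-1 p1=19/3 p2=8 p3=8; velocities now: v0=-3 v1=1 v2=-3 v3=0
Collision at t=3/4: particles 1 and 2 swap velocities; positions: p0=-9/4 p1=27/4 p2=27/4 p3=8; velocities now: v0=-3 v1=-3 v2=1 v3=0
Advance to t=1 (no further collisions before then); velocities: v0=-3 v1=-3 v2=1 v3=0; positions = -3 6 7 8

Answer: -3 6 7 8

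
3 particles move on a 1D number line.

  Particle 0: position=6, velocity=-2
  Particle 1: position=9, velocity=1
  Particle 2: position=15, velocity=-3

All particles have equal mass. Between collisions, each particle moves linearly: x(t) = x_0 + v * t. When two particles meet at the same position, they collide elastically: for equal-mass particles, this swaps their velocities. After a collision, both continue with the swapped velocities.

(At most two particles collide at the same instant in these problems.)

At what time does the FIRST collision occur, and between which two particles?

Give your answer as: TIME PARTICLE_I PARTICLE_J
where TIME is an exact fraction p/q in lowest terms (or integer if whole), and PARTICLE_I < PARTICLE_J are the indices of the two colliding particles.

Pair (0,1): pos 6,9 vel -2,1 -> not approaching (rel speed -3 <= 0)
Pair (1,2): pos 9,15 vel 1,-3 -> gap=6, closing at 4/unit, collide at t=3/2
Earliest collision: t=3/2 between 1 and 2

Answer: 3/2 1 2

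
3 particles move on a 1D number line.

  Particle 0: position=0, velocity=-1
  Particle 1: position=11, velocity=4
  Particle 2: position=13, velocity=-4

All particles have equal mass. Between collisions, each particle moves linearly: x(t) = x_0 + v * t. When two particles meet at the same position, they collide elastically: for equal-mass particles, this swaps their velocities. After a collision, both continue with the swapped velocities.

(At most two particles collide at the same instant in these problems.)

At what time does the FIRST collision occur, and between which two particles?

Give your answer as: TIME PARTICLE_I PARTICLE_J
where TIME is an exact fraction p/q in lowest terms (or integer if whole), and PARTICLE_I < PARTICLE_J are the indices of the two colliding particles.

Pair (0,1): pos 0,11 vel -1,4 -> not approaching (rel speed -5 <= 0)
Pair (1,2): pos 11,13 vel 4,-4 -> gap=2, closing at 8/unit, collide at t=1/4
Earliest collision: t=1/4 between 1 and 2

Answer: 1/4 1 2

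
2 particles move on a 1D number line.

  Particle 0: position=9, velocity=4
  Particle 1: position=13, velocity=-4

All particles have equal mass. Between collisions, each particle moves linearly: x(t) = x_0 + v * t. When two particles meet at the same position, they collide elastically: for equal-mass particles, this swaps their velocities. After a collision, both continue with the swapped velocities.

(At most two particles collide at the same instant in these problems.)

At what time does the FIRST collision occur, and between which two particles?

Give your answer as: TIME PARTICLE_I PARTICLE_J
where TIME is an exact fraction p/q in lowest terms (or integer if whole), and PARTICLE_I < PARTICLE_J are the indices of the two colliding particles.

Answer: 1/2 0 1

Derivation:
Pair (0,1): pos 9,13 vel 4,-4 -> gap=4, closing at 8/unit, collide at t=1/2
Earliest collision: t=1/2 between 0 and 1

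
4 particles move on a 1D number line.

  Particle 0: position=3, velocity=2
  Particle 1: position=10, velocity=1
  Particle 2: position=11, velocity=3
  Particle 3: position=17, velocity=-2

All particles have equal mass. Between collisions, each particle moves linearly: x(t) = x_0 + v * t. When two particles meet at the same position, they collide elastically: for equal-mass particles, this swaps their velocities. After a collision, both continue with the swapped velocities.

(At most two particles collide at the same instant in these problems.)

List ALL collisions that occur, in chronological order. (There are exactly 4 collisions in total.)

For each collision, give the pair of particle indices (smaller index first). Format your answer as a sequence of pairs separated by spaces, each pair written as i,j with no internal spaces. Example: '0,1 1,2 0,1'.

Collision at t=6/5: particles 2 and 3 swap velocities; positions: p0=27/5 p1=56/5 p2=73/5 p3=73/5; velocities now: v0=2 v1=1 v2=-2 v3=3
Collision at t=7/3: particles 1 and 2 swap velocities; positions: p0=23/3 p1=37/3 p2=37/3 p3=18; velocities now: v0=2 v1=-2 v2=1 v3=3
Collision at t=7/2: particles 0 and 1 swap velocities; positions: p0=10 p1=10 p2=27/2 p3=43/2; velocities now: v0=-2 v1=2 v2=1 v3=3
Collision at t=7: particles 1 and 2 swap velocities; positions: p0=3 p1=17 p2=17 p3=32; velocities now: v0=-2 v1=1 v2=2 v3=3

Answer: 2,3 1,2 0,1 1,2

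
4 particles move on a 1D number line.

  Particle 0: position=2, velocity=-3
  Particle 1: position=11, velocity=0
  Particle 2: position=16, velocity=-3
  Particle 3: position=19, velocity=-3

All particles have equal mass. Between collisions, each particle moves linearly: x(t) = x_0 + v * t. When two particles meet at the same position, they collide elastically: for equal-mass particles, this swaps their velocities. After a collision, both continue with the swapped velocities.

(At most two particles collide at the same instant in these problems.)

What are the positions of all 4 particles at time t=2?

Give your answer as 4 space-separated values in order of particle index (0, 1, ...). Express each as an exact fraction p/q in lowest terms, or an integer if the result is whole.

Collision at t=5/3: particles 1 and 2 swap velocities; positions: p0=-3 p1=11 p2=11 p3=14; velocities now: v0=-3 v1=-3 v2=0 v3=-3
Advance to t=2 (no further collisions before then); velocities: v0=-3 v1=-3 v2=0 v3=-3; positions = -4 10 11 13

Answer: -4 10 11 13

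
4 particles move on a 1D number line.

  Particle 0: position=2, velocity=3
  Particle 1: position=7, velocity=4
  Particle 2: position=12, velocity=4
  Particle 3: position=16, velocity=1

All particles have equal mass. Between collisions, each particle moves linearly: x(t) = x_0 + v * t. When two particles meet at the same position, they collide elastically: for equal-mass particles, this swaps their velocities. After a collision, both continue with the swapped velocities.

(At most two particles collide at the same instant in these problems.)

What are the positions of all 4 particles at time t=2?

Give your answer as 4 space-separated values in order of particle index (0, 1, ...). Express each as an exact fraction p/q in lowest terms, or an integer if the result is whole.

Answer: 8 15 18 20

Derivation:
Collision at t=4/3: particles 2 and 3 swap velocities; positions: p0=6 p1=37/3 p2=52/3 p3=52/3; velocities now: v0=3 v1=4 v2=1 v3=4
Advance to t=2 (no further collisions before then); velocities: v0=3 v1=4 v2=1 v3=4; positions = 8 15 18 20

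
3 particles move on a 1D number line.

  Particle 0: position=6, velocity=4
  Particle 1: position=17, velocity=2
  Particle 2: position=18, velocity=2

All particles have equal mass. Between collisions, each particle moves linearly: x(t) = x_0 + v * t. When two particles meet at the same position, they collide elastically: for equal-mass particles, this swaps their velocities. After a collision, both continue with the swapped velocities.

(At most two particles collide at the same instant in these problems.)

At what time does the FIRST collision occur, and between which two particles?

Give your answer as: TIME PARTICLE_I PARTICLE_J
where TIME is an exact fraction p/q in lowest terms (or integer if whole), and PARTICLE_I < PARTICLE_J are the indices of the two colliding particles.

Pair (0,1): pos 6,17 vel 4,2 -> gap=11, closing at 2/unit, collide at t=11/2
Pair (1,2): pos 17,18 vel 2,2 -> not approaching (rel speed 0 <= 0)
Earliest collision: t=11/2 between 0 and 1

Answer: 11/2 0 1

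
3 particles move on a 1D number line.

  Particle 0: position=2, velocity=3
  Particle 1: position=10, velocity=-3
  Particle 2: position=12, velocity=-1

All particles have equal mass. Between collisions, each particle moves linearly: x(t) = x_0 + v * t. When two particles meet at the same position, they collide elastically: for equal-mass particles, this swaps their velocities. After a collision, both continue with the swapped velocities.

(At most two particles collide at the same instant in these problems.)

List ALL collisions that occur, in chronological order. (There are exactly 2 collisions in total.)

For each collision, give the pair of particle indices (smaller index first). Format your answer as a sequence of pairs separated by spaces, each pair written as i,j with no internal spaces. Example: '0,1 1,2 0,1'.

Answer: 0,1 1,2

Derivation:
Collision at t=4/3: particles 0 and 1 swap velocities; positions: p0=6 p1=6 p2=32/3; velocities now: v0=-3 v1=3 v2=-1
Collision at t=5/2: particles 1 and 2 swap velocities; positions: p0=5/2 p1=19/2 p2=19/2; velocities now: v0=-3 v1=-1 v2=3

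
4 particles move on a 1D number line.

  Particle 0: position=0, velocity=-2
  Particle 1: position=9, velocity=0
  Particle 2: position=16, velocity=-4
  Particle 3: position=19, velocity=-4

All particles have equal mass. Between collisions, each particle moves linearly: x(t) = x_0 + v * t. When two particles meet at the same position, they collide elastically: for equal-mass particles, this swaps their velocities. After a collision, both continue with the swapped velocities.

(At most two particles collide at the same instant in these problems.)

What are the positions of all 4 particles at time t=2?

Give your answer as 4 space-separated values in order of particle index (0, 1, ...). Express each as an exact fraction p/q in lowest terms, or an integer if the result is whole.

Collision at t=7/4: particles 1 and 2 swap velocities; positions: p0=-7/2 p1=9 p2=9 p3=12; velocities now: v0=-2 v1=-4 v2=0 v3=-4
Advance to t=2 (no further collisions before then); velocities: v0=-2 v1=-4 v2=0 v3=-4; positions = -4 8 9 11

Answer: -4 8 9 11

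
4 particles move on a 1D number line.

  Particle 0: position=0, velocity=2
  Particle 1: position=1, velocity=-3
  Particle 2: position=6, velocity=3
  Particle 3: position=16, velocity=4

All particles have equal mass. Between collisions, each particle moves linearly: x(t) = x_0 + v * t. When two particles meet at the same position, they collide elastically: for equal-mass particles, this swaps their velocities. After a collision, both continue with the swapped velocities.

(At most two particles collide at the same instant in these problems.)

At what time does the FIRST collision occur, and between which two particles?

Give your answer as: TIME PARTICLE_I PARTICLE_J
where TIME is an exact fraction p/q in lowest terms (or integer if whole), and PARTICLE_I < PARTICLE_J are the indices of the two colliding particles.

Answer: 1/5 0 1

Derivation:
Pair (0,1): pos 0,1 vel 2,-3 -> gap=1, closing at 5/unit, collide at t=1/5
Pair (1,2): pos 1,6 vel -3,3 -> not approaching (rel speed -6 <= 0)
Pair (2,3): pos 6,16 vel 3,4 -> not approaching (rel speed -1 <= 0)
Earliest collision: t=1/5 between 0 and 1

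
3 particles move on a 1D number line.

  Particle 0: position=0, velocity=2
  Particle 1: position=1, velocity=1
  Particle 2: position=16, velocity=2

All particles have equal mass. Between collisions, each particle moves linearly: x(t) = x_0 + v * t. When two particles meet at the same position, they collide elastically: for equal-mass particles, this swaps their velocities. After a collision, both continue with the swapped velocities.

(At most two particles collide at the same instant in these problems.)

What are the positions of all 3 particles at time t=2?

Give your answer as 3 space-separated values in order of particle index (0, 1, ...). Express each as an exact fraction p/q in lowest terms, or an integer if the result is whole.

Answer: 3 4 20

Derivation:
Collision at t=1: particles 0 and 1 swap velocities; positions: p0=2 p1=2 p2=18; velocities now: v0=1 v1=2 v2=2
Advance to t=2 (no further collisions before then); velocities: v0=1 v1=2 v2=2; positions = 3 4 20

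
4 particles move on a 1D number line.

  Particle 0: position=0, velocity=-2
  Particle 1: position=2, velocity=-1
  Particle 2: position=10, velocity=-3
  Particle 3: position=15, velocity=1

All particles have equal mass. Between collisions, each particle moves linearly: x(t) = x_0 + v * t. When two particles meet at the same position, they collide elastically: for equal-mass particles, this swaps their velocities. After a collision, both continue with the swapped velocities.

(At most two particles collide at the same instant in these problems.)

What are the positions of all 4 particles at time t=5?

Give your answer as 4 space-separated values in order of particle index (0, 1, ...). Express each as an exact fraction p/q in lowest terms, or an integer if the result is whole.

Answer: -10 -5 -3 20

Derivation:
Collision at t=4: particles 1 and 2 swap velocities; positions: p0=-8 p1=-2 p2=-2 p3=19; velocities now: v0=-2 v1=-3 v2=-1 v3=1
Advance to t=5 (no further collisions before then); velocities: v0=-2 v1=-3 v2=-1 v3=1; positions = -10 -5 -3 20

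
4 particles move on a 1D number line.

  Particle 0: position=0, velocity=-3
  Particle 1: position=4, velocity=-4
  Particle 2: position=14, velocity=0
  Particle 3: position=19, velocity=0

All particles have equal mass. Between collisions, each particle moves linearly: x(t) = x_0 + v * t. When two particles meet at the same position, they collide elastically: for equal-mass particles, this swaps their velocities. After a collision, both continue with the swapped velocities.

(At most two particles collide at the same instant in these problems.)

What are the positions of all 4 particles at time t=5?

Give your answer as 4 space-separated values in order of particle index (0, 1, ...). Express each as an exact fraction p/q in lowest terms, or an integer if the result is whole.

Collision at t=4: particles 0 and 1 swap velocities; positions: p0=-12 p1=-12 p2=14 p3=19; velocities now: v0=-4 v1=-3 v2=0 v3=0
Advance to t=5 (no further collisions before then); velocities: v0=-4 v1=-3 v2=0 v3=0; positions = -16 -15 14 19

Answer: -16 -15 14 19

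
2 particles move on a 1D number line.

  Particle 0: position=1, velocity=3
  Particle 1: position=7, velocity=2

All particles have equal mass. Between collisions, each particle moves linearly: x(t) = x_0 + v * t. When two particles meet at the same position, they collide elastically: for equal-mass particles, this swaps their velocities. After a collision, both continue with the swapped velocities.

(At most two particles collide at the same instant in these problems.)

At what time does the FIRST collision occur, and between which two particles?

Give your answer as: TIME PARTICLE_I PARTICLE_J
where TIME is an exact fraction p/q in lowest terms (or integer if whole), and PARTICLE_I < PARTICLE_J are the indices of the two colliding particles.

Answer: 6 0 1

Derivation:
Pair (0,1): pos 1,7 vel 3,2 -> gap=6, closing at 1/unit, collide at t=6
Earliest collision: t=6 between 0 and 1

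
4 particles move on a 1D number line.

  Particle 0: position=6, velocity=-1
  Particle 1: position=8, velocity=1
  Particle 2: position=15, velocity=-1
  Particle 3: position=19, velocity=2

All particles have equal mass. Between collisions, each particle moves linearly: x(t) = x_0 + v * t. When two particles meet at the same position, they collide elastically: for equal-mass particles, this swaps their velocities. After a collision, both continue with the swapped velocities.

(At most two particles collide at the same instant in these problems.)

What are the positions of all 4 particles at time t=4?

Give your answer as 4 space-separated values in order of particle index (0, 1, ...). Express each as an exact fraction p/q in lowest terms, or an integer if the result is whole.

Answer: 2 11 12 27

Derivation:
Collision at t=7/2: particles 1 and 2 swap velocities; positions: p0=5/2 p1=23/2 p2=23/2 p3=26; velocities now: v0=-1 v1=-1 v2=1 v3=2
Advance to t=4 (no further collisions before then); velocities: v0=-1 v1=-1 v2=1 v3=2; positions = 2 11 12 27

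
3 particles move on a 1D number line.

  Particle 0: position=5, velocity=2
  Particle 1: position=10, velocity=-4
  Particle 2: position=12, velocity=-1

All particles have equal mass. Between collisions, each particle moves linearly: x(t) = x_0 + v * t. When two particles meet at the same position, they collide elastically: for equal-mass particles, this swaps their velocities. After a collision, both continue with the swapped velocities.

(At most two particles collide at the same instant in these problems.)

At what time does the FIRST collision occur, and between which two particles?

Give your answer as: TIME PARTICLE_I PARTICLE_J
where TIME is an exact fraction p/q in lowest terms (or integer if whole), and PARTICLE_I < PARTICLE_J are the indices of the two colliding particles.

Pair (0,1): pos 5,10 vel 2,-4 -> gap=5, closing at 6/unit, collide at t=5/6
Pair (1,2): pos 10,12 vel -4,-1 -> not approaching (rel speed -3 <= 0)
Earliest collision: t=5/6 between 0 and 1

Answer: 5/6 0 1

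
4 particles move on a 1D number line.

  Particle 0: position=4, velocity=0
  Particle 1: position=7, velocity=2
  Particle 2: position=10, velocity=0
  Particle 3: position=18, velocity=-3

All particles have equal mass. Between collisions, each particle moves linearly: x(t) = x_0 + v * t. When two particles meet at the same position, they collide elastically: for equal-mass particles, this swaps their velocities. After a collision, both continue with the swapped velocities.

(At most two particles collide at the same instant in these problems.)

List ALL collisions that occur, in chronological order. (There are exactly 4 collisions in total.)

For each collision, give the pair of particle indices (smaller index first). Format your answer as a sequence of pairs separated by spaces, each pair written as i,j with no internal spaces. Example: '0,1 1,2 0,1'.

Answer: 1,2 2,3 1,2 0,1

Derivation:
Collision at t=3/2: particles 1 and 2 swap velocities; positions: p0=4 p1=10 p2=10 p3=27/2; velocities now: v0=0 v1=0 v2=2 v3=-3
Collision at t=11/5: particles 2 and 3 swap velocities; positions: p0=4 p1=10 p2=57/5 p3=57/5; velocities now: v0=0 v1=0 v2=-3 v3=2
Collision at t=8/3: particles 1 and 2 swap velocities; positions: p0=4 p1=10 p2=10 p3=37/3; velocities now: v0=0 v1=-3 v2=0 v3=2
Collision at t=14/3: particles 0 and 1 swap velocities; positions: p0=4 p1=4 p2=10 p3=49/3; velocities now: v0=-3 v1=0 v2=0 v3=2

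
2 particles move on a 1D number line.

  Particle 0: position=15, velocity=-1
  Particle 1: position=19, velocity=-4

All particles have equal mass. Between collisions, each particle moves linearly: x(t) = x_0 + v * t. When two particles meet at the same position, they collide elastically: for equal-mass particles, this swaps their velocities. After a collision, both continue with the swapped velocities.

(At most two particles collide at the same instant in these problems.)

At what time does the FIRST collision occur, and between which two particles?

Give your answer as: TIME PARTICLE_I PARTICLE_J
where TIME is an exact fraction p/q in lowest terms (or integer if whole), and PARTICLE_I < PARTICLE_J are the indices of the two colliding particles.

Answer: 4/3 0 1

Derivation:
Pair (0,1): pos 15,19 vel -1,-4 -> gap=4, closing at 3/unit, collide at t=4/3
Earliest collision: t=4/3 between 0 and 1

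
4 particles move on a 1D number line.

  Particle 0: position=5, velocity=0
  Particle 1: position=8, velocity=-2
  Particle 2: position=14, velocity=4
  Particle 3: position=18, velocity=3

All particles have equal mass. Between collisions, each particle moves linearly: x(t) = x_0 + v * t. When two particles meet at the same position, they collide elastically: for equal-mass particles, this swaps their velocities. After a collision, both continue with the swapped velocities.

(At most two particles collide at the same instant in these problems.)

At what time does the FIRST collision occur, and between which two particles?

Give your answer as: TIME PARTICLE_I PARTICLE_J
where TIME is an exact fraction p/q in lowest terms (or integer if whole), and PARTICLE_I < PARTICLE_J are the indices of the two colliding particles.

Pair (0,1): pos 5,8 vel 0,-2 -> gap=3, closing at 2/unit, collide at t=3/2
Pair (1,2): pos 8,14 vel -2,4 -> not approaching (rel speed -6 <= 0)
Pair (2,3): pos 14,18 vel 4,3 -> gap=4, closing at 1/unit, collide at t=4
Earliest collision: t=3/2 between 0 and 1

Answer: 3/2 0 1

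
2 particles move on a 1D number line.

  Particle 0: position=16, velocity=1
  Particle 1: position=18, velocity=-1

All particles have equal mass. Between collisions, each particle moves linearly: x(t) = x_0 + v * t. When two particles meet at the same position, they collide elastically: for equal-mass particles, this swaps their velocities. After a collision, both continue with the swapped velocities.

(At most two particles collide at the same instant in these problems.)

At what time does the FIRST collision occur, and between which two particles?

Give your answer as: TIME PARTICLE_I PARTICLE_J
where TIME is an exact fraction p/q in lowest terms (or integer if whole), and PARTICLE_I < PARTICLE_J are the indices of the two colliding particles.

Answer: 1 0 1

Derivation:
Pair (0,1): pos 16,18 vel 1,-1 -> gap=2, closing at 2/unit, collide at t=1
Earliest collision: t=1 between 0 and 1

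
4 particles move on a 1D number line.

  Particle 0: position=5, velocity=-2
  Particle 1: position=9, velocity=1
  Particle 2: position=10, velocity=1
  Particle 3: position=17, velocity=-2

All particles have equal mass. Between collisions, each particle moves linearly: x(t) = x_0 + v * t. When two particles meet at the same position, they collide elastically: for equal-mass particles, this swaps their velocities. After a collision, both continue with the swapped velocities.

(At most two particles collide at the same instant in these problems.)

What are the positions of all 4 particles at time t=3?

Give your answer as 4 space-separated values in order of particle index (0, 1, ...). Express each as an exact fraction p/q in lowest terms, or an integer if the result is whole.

Answer: -1 11 12 13

Derivation:
Collision at t=7/3: particles 2 and 3 swap velocities; positions: p0=1/3 p1=34/3 p2=37/3 p3=37/3; velocities now: v0=-2 v1=1 v2=-2 v3=1
Collision at t=8/3: particles 1 and 2 swap velocities; positions: p0=-1/3 p1=35/3 p2=35/3 p3=38/3; velocities now: v0=-2 v1=-2 v2=1 v3=1
Advance to t=3 (no further collisions before then); velocities: v0=-2 v1=-2 v2=1 v3=1; positions = -1 11 12 13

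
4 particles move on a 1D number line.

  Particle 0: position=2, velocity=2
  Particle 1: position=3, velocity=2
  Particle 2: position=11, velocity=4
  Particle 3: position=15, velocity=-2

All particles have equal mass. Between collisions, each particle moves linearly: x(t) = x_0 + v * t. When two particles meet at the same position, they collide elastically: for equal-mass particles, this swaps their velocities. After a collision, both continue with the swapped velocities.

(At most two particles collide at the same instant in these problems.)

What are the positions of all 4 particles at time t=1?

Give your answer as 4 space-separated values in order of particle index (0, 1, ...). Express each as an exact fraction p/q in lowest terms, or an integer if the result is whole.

Answer: 4 5 13 15

Derivation:
Collision at t=2/3: particles 2 and 3 swap velocities; positions: p0=10/3 p1=13/3 p2=41/3 p3=41/3; velocities now: v0=2 v1=2 v2=-2 v3=4
Advance to t=1 (no further collisions before then); velocities: v0=2 v1=2 v2=-2 v3=4; positions = 4 5 13 15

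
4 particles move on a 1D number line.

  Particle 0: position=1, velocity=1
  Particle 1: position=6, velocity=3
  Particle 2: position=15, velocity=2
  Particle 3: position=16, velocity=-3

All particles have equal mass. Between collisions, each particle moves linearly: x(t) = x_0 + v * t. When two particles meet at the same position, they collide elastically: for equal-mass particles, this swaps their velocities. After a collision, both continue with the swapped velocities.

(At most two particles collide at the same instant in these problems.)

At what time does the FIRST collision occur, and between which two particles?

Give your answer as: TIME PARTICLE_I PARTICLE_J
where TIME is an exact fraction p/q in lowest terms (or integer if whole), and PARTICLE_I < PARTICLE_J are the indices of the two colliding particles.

Pair (0,1): pos 1,6 vel 1,3 -> not approaching (rel speed -2 <= 0)
Pair (1,2): pos 6,15 vel 3,2 -> gap=9, closing at 1/unit, collide at t=9
Pair (2,3): pos 15,16 vel 2,-3 -> gap=1, closing at 5/unit, collide at t=1/5
Earliest collision: t=1/5 between 2 and 3

Answer: 1/5 2 3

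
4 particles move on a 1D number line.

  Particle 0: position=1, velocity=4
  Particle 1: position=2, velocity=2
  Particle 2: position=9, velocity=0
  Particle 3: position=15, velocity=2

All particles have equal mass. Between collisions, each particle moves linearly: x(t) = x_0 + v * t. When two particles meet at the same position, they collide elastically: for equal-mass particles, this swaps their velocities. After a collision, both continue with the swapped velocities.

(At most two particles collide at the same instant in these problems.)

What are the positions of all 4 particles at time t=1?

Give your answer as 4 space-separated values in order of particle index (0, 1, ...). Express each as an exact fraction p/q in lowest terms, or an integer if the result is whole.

Answer: 4 5 9 17

Derivation:
Collision at t=1/2: particles 0 and 1 swap velocities; positions: p0=3 p1=3 p2=9 p3=16; velocities now: v0=2 v1=4 v2=0 v3=2
Advance to t=1 (no further collisions before then); velocities: v0=2 v1=4 v2=0 v3=2; positions = 4 5 9 17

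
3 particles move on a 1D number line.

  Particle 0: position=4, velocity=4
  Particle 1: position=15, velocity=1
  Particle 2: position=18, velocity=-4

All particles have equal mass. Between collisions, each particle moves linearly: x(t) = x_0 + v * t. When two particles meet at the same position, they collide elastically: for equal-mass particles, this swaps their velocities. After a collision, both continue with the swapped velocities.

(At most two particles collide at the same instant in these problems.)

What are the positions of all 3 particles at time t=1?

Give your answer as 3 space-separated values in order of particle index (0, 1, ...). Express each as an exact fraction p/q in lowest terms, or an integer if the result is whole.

Collision at t=3/5: particles 1 and 2 swap velocities; positions: p0=32/5 p1=78/5 p2=78/5; velocities now: v0=4 v1=-4 v2=1
Advance to t=1 (no further collisions before then); velocities: v0=4 v1=-4 v2=1; positions = 8 14 16

Answer: 8 14 16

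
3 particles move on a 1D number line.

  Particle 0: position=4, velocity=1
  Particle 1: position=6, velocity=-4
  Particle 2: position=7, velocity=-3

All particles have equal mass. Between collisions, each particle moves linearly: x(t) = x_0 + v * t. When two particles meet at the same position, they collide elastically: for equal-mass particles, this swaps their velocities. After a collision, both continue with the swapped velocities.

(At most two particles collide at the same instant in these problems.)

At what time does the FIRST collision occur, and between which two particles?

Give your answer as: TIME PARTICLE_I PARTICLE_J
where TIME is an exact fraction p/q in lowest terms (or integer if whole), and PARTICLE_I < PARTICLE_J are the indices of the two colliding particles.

Pair (0,1): pos 4,6 vel 1,-4 -> gap=2, closing at 5/unit, collide at t=2/5
Pair (1,2): pos 6,7 vel -4,-3 -> not approaching (rel speed -1 <= 0)
Earliest collision: t=2/5 between 0 and 1

Answer: 2/5 0 1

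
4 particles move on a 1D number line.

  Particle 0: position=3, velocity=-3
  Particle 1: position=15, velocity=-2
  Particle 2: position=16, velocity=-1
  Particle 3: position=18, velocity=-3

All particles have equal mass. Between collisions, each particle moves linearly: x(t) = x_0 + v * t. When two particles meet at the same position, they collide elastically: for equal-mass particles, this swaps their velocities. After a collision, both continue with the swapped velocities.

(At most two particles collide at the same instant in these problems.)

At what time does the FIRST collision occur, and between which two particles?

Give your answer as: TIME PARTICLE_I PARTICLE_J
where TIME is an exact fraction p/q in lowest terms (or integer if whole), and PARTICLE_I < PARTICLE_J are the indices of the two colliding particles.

Answer: 1 2 3

Derivation:
Pair (0,1): pos 3,15 vel -3,-2 -> not approaching (rel speed -1 <= 0)
Pair (1,2): pos 15,16 vel -2,-1 -> not approaching (rel speed -1 <= 0)
Pair (2,3): pos 16,18 vel -1,-3 -> gap=2, closing at 2/unit, collide at t=1
Earliest collision: t=1 between 2 and 3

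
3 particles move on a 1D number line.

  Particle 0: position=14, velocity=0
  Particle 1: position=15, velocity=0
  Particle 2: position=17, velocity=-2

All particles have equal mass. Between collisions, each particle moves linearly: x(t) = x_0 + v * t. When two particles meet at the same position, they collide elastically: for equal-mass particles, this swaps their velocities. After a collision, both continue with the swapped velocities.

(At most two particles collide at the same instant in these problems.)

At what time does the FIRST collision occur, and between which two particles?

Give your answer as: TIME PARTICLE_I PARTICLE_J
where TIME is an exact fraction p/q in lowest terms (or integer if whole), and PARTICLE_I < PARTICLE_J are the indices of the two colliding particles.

Answer: 1 1 2

Derivation:
Pair (0,1): pos 14,15 vel 0,0 -> not approaching (rel speed 0 <= 0)
Pair (1,2): pos 15,17 vel 0,-2 -> gap=2, closing at 2/unit, collide at t=1
Earliest collision: t=1 between 1 and 2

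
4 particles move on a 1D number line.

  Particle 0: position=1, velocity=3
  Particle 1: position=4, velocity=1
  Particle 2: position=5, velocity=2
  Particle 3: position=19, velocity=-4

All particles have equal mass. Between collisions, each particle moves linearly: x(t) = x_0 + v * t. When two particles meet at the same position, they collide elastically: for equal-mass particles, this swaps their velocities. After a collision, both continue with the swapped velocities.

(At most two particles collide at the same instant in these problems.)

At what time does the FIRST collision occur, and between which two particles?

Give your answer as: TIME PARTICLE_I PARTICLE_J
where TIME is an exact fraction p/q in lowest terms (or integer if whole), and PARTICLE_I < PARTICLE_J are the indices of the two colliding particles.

Pair (0,1): pos 1,4 vel 3,1 -> gap=3, closing at 2/unit, collide at t=3/2
Pair (1,2): pos 4,5 vel 1,2 -> not approaching (rel speed -1 <= 0)
Pair (2,3): pos 5,19 vel 2,-4 -> gap=14, closing at 6/unit, collide at t=7/3
Earliest collision: t=3/2 between 0 and 1

Answer: 3/2 0 1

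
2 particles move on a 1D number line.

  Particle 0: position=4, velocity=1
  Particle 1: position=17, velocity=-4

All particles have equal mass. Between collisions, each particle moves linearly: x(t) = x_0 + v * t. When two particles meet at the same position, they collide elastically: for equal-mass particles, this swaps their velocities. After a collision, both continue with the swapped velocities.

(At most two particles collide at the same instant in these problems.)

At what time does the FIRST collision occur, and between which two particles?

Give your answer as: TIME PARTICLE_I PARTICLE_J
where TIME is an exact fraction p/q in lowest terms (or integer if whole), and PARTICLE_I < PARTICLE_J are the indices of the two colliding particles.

Answer: 13/5 0 1

Derivation:
Pair (0,1): pos 4,17 vel 1,-4 -> gap=13, closing at 5/unit, collide at t=13/5
Earliest collision: t=13/5 between 0 and 1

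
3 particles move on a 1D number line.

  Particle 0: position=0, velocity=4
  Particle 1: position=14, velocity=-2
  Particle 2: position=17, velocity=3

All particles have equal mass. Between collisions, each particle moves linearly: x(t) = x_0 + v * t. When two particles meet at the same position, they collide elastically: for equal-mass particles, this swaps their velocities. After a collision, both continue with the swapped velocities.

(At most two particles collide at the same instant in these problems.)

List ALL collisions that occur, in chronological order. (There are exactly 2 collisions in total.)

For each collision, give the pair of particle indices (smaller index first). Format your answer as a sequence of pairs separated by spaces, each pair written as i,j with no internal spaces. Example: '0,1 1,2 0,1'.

Answer: 0,1 1,2

Derivation:
Collision at t=7/3: particles 0 and 1 swap velocities; positions: p0=28/3 p1=28/3 p2=24; velocities now: v0=-2 v1=4 v2=3
Collision at t=17: particles 1 and 2 swap velocities; positions: p0=-20 p1=68 p2=68; velocities now: v0=-2 v1=3 v2=4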